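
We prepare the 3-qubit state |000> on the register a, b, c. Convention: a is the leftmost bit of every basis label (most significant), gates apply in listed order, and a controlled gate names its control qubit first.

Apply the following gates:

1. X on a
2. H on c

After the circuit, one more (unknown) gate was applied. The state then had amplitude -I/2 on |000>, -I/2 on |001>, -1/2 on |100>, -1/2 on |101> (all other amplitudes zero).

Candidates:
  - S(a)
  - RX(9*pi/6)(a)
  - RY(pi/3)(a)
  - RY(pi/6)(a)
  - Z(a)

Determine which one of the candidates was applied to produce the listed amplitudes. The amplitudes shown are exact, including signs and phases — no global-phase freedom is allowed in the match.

The applied gate was RX(9*pi/6)(a).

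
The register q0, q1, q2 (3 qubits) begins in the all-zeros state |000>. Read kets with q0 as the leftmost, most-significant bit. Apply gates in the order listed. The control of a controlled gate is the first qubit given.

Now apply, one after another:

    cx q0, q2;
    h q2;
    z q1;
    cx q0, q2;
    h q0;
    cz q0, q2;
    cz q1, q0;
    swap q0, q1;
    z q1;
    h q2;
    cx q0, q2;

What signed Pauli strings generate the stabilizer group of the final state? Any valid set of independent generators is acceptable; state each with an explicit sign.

The stabilizer group can be generated by -IXX, +ZII, +IZZ, among other valid generating sets.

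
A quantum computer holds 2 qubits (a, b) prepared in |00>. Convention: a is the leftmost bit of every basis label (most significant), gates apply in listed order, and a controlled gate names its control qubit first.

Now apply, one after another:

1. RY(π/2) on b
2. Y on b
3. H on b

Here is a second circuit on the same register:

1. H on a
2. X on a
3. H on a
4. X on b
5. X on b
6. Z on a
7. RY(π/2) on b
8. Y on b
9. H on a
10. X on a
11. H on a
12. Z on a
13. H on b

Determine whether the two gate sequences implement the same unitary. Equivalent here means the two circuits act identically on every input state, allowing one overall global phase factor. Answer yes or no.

Yes: on every input state the two circuits agree up to one overall phase factor.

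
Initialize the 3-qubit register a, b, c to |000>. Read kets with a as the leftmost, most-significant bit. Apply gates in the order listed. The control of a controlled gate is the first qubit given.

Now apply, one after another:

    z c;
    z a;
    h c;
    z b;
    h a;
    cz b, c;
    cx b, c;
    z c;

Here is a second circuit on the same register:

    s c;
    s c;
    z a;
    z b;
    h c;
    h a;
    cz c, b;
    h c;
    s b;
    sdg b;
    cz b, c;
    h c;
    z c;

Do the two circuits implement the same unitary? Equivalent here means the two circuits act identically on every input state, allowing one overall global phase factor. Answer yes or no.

Yes — the two circuits implement the same unitary up to a global phase.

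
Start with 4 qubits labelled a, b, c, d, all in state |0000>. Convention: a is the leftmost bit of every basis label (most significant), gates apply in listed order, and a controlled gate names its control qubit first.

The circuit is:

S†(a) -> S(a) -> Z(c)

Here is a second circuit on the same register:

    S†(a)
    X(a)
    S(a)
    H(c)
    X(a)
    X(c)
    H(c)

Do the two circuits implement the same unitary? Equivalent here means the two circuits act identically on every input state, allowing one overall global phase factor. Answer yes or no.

No: there is an input state on which the two circuits produce genuinely different outputs (not merely differing by a phase).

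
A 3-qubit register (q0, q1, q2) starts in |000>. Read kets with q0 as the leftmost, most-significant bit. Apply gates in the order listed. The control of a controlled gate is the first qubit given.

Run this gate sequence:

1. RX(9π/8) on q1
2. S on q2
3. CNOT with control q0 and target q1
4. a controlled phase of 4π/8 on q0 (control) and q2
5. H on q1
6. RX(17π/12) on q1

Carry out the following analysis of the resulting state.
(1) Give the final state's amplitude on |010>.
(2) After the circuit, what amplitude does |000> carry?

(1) |010> carries amplitude -sqrt(2)*sqrt(sqrt(2)/4 + 1/2)*sin(7*pi/16)/4 - sqrt(6)*sqrt(1/2 - sqrt(2)/4)*sin(7*pi/16)/4 - sqrt(2)*sqrt(1/2 - sqrt(2)/4)*cos(7*pi/16)/4 + sqrt(6)*sqrt(sqrt(2)/4 + 1/2)*cos(7*pi/16)/4 - sqrt(6)*I*sqrt(sqrt(2)/4 + 1/2)*sin(7*pi/16)/4 + sqrt(6)*I*sqrt(1/2 - sqrt(2)/4)*cos(7*pi/16)/4 + sqrt(2)*I*sqrt(sqrt(2)/4 + 1/2)*cos(7*pi/16)/4 + sqrt(2)*I*sqrt(1/2 - sqrt(2)/4)*sin(7*pi/16)/4 in the final state.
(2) The amplitude on |000> is -sqrt(2)*sqrt(1/2 - sqrt(2)/4)*cos(7*pi/16)/4 + sqrt(6)*sqrt(sqrt(2)/4 + 1/2)*cos(7*pi/16)/4 + sqrt(6)*sqrt(1/2 - sqrt(2)/4)*sin(7*pi/16)/4 + sqrt(2)*sqrt(sqrt(2)/4 + 1/2)*sin(7*pi/16)/4 - sqrt(2)*I*sqrt(1/2 - sqrt(2)/4)*sin(7*pi/16)/4 + sqrt(6)*I*sqrt(1/2 - sqrt(2)/4)*cos(7*pi/16)/4 + sqrt(2)*I*sqrt(sqrt(2)/4 + 1/2)*cos(7*pi/16)/4 + sqrt(6)*I*sqrt(sqrt(2)/4 + 1/2)*sin(7*pi/16)/4.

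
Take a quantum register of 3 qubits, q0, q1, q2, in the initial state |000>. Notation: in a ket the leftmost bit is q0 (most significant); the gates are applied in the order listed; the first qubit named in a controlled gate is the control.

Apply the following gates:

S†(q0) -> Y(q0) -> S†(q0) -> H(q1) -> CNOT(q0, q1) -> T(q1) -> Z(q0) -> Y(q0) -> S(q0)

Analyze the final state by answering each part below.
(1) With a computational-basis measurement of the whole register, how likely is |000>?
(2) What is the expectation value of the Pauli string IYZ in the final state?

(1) The probability of measuring |000> is 1/2.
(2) The observable IYZ averages to sqrt(2)/2.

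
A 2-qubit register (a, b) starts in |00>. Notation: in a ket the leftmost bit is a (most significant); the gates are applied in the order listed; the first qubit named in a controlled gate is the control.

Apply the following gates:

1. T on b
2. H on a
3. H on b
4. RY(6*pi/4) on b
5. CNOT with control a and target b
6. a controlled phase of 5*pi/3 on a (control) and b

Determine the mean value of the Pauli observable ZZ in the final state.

The observable ZZ averages to 1.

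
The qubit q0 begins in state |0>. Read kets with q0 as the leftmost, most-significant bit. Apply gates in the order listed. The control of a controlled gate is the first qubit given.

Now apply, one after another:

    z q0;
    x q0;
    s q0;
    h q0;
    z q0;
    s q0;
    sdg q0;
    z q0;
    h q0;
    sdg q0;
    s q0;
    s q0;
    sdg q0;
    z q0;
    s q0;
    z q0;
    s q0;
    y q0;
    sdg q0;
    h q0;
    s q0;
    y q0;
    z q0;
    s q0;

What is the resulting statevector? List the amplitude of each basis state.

After the circuit, the state carries amplitude -sqrt(2)/2 on |0>, -sqrt(2)/2 on |1>. Key observation: gates 5-8 undo each other exactly, leaving only the rest of the circuit to track.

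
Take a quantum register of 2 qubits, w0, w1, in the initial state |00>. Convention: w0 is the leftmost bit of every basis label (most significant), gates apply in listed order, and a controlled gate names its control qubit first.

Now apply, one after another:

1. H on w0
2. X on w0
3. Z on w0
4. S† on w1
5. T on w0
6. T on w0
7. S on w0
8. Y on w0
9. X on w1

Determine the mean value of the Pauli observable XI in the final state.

The observable XI averages to -1.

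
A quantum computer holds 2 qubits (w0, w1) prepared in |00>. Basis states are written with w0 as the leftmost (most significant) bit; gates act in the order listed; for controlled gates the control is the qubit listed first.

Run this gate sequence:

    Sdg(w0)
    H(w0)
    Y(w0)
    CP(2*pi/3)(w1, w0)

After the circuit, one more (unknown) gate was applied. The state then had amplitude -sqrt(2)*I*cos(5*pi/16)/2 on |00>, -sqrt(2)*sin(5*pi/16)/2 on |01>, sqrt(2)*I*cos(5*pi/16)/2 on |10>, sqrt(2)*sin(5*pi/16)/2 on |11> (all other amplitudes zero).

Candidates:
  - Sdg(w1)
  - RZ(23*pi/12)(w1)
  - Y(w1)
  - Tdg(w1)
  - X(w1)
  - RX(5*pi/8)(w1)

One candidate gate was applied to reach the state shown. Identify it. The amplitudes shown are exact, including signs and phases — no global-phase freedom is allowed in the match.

The unique candidate consistent with the amplitudes is RX(5*pi/8)(w1).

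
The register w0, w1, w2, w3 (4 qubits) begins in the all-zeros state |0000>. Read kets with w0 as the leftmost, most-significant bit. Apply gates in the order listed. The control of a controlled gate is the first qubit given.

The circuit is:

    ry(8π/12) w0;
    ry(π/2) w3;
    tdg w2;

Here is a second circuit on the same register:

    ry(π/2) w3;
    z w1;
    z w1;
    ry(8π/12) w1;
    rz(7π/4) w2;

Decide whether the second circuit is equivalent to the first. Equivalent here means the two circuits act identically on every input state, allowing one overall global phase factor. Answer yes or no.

No — the two circuits implement different unitaries, even allowing a global phase.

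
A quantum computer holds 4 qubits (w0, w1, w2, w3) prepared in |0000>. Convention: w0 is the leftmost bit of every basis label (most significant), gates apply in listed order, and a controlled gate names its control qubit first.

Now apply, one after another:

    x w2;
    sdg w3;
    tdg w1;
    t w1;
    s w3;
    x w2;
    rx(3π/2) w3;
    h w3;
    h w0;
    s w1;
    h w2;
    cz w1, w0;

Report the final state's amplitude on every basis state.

The final amplitudes are -1/4 - I/4 on |0000>, -1/4 + I/4 on |0001>, -1/4 - I/4 on |0010>, -1/4 + I/4 on |0011>, 0 on |0100>, 0 on |0101>, 0 on |0110>, 0 on |0111>, -1/4 - I/4 on |1000>, -1/4 + I/4 on |1001>, -1/4 - I/4 on |1010>, -1/4 + I/4 on |1011>, 0 on |1100>, 0 on |1101>, 0 on |1110>, 0 on |1111>. Key observation: steps 1-6 multiply out to the identity, so the circuit reduces to the remaining gates.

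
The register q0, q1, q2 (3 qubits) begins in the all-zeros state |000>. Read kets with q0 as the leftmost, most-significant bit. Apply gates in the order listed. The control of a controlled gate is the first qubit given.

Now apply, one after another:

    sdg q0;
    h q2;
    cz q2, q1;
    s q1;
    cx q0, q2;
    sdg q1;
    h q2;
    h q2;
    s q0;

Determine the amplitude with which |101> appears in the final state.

The amplitude on |101> is 0.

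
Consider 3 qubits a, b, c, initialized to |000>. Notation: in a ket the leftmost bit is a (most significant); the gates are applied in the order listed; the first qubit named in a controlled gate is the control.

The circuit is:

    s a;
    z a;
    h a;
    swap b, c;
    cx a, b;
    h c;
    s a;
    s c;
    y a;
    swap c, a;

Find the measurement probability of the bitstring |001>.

A full measurement returns |001> with probability 1/4.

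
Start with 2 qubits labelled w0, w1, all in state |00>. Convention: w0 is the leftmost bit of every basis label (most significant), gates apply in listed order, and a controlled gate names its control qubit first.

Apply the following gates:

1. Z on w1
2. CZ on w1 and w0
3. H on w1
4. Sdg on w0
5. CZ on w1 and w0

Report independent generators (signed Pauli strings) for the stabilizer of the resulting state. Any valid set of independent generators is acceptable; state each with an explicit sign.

The final state is stabilized by the group generated by +IX, +ZI; other independent generating sets are equally valid.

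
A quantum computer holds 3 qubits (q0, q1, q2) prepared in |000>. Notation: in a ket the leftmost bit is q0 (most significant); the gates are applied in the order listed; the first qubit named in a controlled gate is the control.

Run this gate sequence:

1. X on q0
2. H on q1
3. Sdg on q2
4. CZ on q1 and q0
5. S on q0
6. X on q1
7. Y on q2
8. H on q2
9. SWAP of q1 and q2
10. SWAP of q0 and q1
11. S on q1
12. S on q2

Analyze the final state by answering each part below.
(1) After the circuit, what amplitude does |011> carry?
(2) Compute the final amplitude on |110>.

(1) The final state's coefficient on |011> equals 1/2.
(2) |110> carries amplitude -I/2 in the final state.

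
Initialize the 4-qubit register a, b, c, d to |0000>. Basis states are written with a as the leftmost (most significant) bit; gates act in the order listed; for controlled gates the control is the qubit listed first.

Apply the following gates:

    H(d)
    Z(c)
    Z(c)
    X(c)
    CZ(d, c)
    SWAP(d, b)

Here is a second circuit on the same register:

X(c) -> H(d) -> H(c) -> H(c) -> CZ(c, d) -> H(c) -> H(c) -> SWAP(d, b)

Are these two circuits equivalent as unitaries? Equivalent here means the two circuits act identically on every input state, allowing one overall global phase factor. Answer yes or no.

Yes — the two circuits implement the same unitary up to a global phase.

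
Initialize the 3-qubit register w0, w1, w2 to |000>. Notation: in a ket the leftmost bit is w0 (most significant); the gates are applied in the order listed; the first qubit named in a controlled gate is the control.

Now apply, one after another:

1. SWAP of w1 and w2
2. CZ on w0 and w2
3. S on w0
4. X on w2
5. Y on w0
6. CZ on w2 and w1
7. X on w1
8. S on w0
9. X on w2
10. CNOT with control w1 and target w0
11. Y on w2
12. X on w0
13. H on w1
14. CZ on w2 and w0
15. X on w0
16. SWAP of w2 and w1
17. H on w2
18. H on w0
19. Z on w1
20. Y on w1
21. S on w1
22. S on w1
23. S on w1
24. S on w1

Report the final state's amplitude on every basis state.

After the circuit, the state carries amplitude -sqrt(2)/2 on |001>, -sqrt(2)/2 on |101>, and 0 on every other basis state. Key observation: steps 21-24 multiply out to the identity, so the circuit reduces to the remaining gates.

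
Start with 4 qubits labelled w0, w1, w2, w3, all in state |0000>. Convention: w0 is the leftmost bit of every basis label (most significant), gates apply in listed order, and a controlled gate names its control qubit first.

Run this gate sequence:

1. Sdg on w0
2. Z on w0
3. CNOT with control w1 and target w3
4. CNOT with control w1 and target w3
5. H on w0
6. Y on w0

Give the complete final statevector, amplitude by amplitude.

The resulting statevector has amplitude -sqrt(2)*I/2 on |0000>, sqrt(2)*I/2 on |1000>, and 0 on every other basis state.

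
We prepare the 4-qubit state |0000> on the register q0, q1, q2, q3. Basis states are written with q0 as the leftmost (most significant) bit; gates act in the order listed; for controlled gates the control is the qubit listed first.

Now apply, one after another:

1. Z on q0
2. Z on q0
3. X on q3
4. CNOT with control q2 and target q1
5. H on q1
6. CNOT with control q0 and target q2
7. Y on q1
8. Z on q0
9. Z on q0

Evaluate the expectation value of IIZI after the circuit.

The observable IIZI averages to 1.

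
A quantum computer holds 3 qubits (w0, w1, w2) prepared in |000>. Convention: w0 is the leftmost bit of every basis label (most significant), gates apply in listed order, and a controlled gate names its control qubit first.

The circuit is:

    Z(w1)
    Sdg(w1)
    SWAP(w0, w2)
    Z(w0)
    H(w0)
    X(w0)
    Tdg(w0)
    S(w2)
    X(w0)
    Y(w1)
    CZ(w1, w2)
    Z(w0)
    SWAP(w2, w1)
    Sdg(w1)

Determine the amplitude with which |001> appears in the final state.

The final state's coefficient on |001> equals sqrt(2)*exp(I*pi/4)/2.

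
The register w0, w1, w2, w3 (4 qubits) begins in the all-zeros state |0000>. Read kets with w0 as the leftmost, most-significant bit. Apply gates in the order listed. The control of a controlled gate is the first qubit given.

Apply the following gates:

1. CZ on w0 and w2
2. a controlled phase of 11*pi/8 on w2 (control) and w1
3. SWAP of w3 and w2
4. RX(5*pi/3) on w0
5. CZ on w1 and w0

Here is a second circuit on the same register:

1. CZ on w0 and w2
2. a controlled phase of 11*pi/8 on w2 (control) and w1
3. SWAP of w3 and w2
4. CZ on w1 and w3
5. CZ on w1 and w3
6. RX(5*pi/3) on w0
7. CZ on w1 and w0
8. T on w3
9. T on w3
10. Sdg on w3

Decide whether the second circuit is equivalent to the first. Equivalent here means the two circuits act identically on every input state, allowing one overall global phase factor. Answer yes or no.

Yes — the two circuits implement the same unitary up to a global phase.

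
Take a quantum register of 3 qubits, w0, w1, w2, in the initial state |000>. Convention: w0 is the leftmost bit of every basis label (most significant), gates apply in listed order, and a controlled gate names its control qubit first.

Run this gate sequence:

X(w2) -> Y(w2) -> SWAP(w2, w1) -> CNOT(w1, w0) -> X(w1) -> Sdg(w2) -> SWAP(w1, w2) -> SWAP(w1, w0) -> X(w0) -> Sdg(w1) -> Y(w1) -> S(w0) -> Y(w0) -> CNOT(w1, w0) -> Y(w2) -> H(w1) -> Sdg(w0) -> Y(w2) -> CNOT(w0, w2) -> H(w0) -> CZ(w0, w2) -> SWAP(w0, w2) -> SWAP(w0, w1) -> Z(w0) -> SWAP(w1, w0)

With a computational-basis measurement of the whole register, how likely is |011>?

A full measurement returns |011> with probability 1/4.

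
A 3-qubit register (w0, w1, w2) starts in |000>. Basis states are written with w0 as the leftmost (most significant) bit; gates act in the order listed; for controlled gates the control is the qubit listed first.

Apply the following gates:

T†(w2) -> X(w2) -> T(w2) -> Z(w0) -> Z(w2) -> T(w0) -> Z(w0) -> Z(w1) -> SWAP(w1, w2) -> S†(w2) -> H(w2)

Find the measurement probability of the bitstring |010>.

A full measurement returns |010> with probability 1/2.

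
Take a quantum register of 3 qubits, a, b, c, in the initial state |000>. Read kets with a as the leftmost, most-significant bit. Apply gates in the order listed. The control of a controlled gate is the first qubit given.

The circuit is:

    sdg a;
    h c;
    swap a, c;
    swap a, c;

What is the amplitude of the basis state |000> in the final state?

|000> carries amplitude sqrt(2)/2 in the final state. Key observation: steps 3-4 multiply out to the identity, so the circuit reduces to the remaining gates.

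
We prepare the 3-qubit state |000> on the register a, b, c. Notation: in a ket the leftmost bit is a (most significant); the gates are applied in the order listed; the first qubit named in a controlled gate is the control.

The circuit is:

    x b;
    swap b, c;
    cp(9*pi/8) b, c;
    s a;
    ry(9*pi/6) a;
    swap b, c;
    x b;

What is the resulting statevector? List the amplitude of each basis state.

After the circuit, the state carries amplitude -sqrt(2)/2 on |000>, sqrt(2)/2 on |100>, and 0 on every other basis state.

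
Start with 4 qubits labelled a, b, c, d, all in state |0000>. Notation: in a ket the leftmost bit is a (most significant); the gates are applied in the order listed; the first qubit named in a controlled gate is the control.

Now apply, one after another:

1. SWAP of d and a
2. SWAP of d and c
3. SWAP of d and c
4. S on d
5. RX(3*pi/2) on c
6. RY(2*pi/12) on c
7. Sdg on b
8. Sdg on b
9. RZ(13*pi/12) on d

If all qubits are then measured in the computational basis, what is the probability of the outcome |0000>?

A full measurement returns |0000> with probability 1/2. Key observation: the block from step 2 through step 3 cancels to the identity and can be dropped.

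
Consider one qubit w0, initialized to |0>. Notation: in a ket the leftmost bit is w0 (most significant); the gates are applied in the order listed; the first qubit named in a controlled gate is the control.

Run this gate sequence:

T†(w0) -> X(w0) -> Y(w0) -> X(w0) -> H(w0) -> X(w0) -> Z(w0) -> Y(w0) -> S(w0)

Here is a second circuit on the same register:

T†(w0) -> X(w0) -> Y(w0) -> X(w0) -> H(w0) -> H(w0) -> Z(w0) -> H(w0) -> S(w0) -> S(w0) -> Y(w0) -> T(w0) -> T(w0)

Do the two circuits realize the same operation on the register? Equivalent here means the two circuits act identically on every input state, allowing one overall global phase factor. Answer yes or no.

Yes: on every input state the two circuits agree up to one overall phase factor.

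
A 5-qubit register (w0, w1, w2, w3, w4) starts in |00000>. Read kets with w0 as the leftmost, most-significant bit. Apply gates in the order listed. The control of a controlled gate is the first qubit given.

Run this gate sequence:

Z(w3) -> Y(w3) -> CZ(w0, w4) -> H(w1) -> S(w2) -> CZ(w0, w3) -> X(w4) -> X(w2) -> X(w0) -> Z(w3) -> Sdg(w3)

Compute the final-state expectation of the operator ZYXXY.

The expectation value of ZYXXY is 0.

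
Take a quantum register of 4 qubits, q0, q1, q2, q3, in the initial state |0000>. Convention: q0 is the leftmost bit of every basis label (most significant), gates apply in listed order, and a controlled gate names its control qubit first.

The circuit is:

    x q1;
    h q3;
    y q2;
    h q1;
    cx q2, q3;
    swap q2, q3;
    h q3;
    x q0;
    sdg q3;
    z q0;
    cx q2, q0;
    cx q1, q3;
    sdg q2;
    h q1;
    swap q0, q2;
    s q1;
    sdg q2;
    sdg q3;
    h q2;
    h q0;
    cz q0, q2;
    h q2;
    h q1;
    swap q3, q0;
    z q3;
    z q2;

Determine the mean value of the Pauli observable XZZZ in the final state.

The observable XZZZ averages to 0.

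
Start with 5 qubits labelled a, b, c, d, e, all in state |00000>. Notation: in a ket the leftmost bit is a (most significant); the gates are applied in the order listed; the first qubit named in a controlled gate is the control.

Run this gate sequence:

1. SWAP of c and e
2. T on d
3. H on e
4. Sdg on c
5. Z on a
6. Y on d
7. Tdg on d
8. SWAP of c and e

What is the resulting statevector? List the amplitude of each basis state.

The resulting statevector has amplitude sqrt(2)*exp(I*pi/4)/2 on |00010>, sqrt(2)*exp(I*pi/4)/2 on |00110>, and 0 on every other basis state.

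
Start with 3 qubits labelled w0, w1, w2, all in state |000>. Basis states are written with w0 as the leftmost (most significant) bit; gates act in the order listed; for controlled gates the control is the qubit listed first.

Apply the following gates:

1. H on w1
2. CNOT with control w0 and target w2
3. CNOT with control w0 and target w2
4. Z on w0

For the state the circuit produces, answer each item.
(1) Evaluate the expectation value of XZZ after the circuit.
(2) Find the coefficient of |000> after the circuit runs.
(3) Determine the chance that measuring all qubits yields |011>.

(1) In the final state, XZZ has expectation 0. Key observation: steps 2-3 multiply out to the identity, so the circuit reduces to the remaining gates.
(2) The final state's coefficient on |000> equals sqrt(2)/2.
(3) Outcome |011> occurs with probability 0.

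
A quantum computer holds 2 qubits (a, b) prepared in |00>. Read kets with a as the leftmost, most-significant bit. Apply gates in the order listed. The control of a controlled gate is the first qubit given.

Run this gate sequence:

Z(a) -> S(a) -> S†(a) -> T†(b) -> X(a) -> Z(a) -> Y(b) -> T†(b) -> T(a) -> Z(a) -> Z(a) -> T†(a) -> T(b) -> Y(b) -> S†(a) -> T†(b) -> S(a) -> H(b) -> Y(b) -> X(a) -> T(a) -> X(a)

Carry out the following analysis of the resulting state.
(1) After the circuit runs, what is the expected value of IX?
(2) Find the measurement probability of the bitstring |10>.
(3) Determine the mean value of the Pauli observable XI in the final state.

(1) The expectation value of IX is -1. Key observation: steps 7-14 multiply out to the identity, so the circuit reduces to the remaining gates.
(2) The probability of measuring |10> is 1/2.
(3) The expectation value of XI is 0.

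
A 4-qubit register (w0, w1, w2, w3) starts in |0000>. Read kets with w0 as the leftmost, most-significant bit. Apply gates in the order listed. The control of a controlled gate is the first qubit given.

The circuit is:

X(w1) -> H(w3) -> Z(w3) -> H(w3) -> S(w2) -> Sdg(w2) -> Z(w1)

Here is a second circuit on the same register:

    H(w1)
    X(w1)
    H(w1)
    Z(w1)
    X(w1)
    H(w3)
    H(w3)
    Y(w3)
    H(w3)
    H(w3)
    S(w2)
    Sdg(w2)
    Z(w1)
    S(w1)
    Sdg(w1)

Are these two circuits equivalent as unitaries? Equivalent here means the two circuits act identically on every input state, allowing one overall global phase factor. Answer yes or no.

No, they are not equivalent — no single phase factor reconciles the two unitaries.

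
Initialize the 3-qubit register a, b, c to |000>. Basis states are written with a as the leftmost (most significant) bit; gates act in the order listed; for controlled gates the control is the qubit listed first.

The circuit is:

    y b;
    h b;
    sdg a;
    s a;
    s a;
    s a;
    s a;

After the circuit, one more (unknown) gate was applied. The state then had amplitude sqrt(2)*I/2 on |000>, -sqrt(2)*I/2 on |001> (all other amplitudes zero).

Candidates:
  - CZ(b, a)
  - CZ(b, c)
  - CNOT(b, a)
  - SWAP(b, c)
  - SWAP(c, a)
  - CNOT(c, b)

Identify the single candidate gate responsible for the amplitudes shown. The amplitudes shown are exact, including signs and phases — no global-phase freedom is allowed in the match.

The applied gate was SWAP(b, c).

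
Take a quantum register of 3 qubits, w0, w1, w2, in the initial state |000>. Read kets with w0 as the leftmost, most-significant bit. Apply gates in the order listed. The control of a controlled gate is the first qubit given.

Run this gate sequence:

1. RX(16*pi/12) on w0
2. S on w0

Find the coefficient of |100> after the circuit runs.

|100> carries amplitude sqrt(3)/2 in the final state.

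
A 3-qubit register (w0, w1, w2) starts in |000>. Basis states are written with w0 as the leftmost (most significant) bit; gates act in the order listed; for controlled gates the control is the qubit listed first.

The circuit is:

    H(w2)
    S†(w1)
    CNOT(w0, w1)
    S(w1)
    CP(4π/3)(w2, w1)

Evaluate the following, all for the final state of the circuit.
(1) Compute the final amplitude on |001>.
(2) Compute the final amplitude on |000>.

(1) |001> carries amplitude sqrt(2)/2 in the final state.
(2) The final state's coefficient on |000> equals sqrt(2)/2.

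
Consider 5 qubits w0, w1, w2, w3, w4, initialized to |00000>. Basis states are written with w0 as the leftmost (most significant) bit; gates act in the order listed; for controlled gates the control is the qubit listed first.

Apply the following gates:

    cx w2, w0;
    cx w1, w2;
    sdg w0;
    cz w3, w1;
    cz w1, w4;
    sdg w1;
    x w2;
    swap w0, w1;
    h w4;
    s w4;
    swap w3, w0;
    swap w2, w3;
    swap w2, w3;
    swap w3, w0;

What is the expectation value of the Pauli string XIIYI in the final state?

In the final state, XIIYI has expectation 0. Key observation: gates 11-14 undo each other exactly, leaving only the rest of the circuit to track.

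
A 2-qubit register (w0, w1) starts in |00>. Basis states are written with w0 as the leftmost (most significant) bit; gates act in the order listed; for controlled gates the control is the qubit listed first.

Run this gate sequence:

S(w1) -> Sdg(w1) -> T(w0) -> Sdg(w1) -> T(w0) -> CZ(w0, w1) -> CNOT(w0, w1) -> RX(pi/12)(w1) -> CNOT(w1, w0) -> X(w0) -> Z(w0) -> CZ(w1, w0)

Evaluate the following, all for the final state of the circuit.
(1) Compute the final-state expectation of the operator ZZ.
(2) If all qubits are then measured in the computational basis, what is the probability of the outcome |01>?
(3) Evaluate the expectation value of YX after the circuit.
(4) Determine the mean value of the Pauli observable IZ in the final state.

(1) The expectation value of ZZ is -1.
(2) The probability of measuring |01> is -sqrt(6)/8 - sqrt(2)/8 + 1/2.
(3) The expectation value of YX is -sqrt(6)/4 + sqrt(2)/4.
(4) The expectation value of IZ is sqrt(2)/4 + sqrt(6)/4.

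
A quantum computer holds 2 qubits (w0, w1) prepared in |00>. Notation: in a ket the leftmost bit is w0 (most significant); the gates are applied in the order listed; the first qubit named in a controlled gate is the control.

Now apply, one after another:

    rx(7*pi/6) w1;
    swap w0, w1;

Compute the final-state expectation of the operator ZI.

The observable ZI averages to -sqrt(3)/2.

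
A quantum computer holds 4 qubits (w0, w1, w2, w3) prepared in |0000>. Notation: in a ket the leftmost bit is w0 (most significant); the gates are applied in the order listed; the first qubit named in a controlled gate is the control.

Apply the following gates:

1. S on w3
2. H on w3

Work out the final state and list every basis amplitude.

The resulting statevector has amplitude sqrt(2)/2 on |0000>, sqrt(2)/2 on |0001>, and 0 on every other basis state.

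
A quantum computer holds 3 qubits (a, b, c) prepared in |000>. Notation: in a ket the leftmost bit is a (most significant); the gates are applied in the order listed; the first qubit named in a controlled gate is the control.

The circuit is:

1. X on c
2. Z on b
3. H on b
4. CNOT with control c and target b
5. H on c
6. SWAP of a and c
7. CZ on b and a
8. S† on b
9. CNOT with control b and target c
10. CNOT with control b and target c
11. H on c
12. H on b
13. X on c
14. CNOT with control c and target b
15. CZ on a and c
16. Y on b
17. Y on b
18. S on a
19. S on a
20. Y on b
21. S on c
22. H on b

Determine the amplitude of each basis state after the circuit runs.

The final amplitudes are sqrt(2)/4 on |000>, -sqrt(2)*I/4 on |001>, -sqrt(2)*I/4 on |010>, sqrt(2)/4 on |011>, -sqrt(2)/4 on |100>, -sqrt(2)*I/4 on |101>, -sqrt(2)*I/4 on |110>, -sqrt(2)/4 on |111>. Key observation: gates 9-10 undo each other exactly, leaving only the rest of the circuit to track.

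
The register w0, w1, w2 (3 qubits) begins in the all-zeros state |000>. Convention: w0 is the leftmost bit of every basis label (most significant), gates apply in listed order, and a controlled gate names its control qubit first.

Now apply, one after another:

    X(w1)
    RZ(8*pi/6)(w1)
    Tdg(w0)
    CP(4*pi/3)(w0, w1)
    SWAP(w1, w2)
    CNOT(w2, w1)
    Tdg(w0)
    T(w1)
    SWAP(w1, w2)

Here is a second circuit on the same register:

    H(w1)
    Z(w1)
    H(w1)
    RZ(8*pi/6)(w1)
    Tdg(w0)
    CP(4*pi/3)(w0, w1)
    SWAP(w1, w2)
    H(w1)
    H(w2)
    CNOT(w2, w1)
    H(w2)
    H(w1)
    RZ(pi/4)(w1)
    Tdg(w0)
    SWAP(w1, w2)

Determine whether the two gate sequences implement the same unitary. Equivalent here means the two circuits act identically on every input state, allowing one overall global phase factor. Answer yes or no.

No: there is an input state on which the two circuits produce genuinely different outputs (not merely differing by a phase).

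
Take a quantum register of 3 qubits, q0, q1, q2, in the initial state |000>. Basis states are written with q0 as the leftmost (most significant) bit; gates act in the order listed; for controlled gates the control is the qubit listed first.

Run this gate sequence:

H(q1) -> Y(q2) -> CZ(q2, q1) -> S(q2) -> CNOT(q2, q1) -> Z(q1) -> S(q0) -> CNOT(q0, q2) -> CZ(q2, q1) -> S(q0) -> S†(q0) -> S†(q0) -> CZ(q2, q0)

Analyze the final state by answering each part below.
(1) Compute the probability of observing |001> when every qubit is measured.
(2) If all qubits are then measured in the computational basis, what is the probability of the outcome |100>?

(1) A full measurement returns |001> with probability 1/2.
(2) A full measurement returns |100> with probability 0.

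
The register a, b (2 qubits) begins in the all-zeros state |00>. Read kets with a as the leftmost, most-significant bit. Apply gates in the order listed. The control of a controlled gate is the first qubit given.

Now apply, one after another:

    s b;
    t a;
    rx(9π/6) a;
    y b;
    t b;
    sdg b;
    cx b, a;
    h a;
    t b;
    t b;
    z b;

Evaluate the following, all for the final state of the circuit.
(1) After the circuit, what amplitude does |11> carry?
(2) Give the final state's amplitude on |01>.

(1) |11> carries amplitude (-1 - I)*exp(I*pi/4)/2 in the final state.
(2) |01> carries amplitude -sqrt(2)/2 in the final state.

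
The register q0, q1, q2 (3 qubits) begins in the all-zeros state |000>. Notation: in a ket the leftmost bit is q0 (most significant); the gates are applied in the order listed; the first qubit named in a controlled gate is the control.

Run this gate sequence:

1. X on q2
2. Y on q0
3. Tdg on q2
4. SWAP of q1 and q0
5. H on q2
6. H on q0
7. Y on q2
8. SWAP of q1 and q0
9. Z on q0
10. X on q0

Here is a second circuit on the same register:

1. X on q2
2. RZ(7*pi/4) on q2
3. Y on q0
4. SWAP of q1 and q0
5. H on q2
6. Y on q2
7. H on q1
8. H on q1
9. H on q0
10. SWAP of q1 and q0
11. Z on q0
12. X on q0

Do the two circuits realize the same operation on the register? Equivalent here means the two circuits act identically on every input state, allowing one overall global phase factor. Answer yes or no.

Yes: on every input state the two circuits agree up to one overall phase factor.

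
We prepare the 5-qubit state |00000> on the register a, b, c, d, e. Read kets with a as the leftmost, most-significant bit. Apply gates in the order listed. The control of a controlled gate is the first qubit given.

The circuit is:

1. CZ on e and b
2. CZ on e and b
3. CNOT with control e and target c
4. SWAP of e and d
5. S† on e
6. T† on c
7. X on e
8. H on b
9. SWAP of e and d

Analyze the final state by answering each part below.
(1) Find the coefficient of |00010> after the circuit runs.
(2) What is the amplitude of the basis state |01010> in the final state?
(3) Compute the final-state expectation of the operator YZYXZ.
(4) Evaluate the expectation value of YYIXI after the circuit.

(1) The amplitude on |00010> is sqrt(2)/2. Key observation: the block from step 1 through step 2 cancels to the identity and can be dropped.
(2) The final state's coefficient on |01010> equals sqrt(2)/2.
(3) The expectation value of YZYXZ is 0.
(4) The expectation value of YYIXI is 0.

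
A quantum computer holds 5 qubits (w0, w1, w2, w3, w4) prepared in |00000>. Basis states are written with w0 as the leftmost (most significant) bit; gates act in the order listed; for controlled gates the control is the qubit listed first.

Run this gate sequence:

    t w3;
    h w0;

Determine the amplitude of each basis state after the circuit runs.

After the circuit, the state carries amplitude sqrt(2)/2 on |00000>, sqrt(2)/2 on |10000>, and 0 on every other basis state.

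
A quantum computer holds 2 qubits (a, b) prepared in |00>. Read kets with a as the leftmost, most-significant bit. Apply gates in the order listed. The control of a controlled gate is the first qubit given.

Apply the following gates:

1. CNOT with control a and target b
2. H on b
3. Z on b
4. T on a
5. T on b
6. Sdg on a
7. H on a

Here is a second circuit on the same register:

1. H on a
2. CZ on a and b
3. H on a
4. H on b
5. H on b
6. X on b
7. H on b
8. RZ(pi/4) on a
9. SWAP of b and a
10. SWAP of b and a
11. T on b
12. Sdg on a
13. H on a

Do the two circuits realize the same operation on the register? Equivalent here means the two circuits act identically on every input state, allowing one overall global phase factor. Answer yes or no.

No: there is an input state on which the two circuits produce genuinely different outputs (not merely differing by a phase).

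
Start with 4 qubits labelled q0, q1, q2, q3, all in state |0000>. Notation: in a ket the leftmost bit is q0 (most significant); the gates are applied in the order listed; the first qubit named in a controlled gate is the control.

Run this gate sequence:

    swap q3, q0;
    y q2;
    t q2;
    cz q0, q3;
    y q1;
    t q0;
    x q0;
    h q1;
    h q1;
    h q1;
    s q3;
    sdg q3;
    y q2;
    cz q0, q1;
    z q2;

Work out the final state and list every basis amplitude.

The resulting statevector has amplitude sqrt(2)*exp(3*I*pi/4)/2 on |1000>, sqrt(2)*exp(3*I*pi/4)/2 on |1100>, and 0 on every other basis state.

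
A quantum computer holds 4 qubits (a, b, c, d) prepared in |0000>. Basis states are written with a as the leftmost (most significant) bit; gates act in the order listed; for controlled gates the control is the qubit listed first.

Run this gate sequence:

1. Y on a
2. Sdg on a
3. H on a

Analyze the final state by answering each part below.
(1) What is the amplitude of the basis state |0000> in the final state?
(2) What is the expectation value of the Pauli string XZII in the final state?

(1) The final state's coefficient on |0000> equals sqrt(2)/2.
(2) The expectation value of XZII is -1.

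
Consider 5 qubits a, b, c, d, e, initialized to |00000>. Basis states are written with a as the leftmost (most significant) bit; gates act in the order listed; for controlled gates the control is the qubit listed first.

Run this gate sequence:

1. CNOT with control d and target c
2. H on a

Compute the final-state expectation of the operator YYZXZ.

The observable YYZXZ averages to 0.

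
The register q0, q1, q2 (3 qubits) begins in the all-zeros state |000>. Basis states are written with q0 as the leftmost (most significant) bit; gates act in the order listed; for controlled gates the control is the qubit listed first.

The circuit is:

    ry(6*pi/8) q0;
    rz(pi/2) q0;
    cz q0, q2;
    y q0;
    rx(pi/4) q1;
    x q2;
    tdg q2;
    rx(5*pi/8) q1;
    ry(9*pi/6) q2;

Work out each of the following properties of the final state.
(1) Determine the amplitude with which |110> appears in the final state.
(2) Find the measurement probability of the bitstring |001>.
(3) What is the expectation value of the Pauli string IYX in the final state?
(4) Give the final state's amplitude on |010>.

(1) |110> carries amplitude -I*cos(5*pi/16)/4 + sqrt(2)*I*cos(5*pi/16)/4 + sqrt(2)*I*sqrt(1/2 - sqrt(2)/4)*sqrt(sqrt(2)/4 + 1/2)*sin(5*pi/16)/2 in the final state.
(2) A full measurement returns |001> with probability -sqrt(1/2 - sqrt(2)/4)*sqrt(sqrt(2)/4 + 1/2)*sin(5*pi/16)*cos(5*pi/16)/2 - sqrt(2)*sqrt(1/2 - sqrt(2)/4)*sqrt(sqrt(2)/4 + 1/2)*sin(5*pi/16)*cos(5*pi/16)/4 + sin(5*pi/16)**2/16 + sqrt(2)*cos(5*pi/16)**2/8 + 3*cos(5*pi/16)**2/16.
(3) In the final state, IYX has expectation -sqrt(2)*sin(5*pi/16)*cos(5*pi/16) - 2*sqrt(1/2 - sqrt(2)/4)*sqrt(sqrt(2)/4 + 1/2)*cos(5*pi/16)**2 + 2*sqrt(1/2 - sqrt(2)/4)*sqrt(sqrt(2)/4 + 1/2)*sin(5*pi/16)**2.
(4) The final state's coefficient on |010> equals sqrt(2)*sqrt(1/2 - sqrt(2)/4)*sqrt(sqrt(2)/4 + 1/2)*cos(5*pi/16)/2 + sin(5*pi/16)/4 + sqrt(2)*sin(5*pi/16)/4.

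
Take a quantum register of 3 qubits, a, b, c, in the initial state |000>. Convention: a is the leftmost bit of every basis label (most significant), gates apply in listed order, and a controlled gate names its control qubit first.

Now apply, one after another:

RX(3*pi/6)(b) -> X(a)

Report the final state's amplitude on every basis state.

The resulting statevector has amplitude sqrt(2)/2 on |100>, -sqrt(2)*I/2 on |110>, and 0 on every other basis state.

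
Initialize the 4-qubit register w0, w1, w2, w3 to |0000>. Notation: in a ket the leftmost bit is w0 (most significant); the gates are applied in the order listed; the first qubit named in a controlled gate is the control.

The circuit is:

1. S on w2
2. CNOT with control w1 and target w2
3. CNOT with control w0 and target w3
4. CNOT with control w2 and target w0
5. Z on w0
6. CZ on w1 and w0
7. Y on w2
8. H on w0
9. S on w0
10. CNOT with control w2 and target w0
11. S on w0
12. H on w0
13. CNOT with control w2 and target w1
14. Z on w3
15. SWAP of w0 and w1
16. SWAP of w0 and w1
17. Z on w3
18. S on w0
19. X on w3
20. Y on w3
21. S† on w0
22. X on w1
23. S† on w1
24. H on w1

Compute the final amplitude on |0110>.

|0110> carries amplitude sqrt(2)*I/2 in the final state.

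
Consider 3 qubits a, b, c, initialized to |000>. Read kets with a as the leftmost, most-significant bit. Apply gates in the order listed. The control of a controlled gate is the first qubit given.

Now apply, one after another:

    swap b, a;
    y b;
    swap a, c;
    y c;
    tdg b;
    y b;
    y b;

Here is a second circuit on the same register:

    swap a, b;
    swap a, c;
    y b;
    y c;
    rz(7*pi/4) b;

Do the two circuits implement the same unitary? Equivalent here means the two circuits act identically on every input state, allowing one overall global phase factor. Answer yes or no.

Yes, they are equivalent — the unitaries differ by at most a global phase.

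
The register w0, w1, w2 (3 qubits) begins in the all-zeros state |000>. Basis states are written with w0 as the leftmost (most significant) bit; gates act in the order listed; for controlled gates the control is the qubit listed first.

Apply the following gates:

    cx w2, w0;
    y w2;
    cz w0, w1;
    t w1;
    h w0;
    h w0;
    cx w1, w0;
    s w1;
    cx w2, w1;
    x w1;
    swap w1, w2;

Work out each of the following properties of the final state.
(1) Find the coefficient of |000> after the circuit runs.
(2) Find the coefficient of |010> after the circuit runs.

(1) The amplitude on |000> is 0.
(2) |010> carries amplitude I in the final state.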